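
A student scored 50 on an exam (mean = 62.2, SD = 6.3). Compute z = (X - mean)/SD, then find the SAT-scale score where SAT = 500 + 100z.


z = (X - mean) / SD = (50 - 62.2) / 6.3
z = -12.2 / 6.3
z = -1.9365
SAT-scale = SAT = 500 + 100z
Carry z at full precision (z = -12.2 / 6.3) into the conversion:
SAT-scale = 500 + 100 * (-12.2 / 6.3) = 500 + -1220 / 6.3
SAT-scale = 500 + -193.6508
SAT-scale = 306.3492

306.3492


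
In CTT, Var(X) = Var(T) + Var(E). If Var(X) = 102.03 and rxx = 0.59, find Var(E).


var_true = rxx * var_obs = 0.59 * 102.03 = 60.1977
var_error = var_obs - var_true
var_error = 102.03 - 60.1977
var_error = 41.8323

41.8323


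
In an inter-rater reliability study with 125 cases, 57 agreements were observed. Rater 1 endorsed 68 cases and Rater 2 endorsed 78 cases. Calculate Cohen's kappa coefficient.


P_o = 57/125 = 0.456
P_e = (68*78 + 57*47) / 15625 = 0.510912
kappa = (P_o - P_e) / (1 - P_e)
kappa = (0.456 - 0.510912) / (1 - 0.510912)
kappa = -0.1123

-0.1123


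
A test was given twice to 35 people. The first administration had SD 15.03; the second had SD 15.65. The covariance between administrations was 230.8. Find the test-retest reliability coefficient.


r = cov(X,Y) / (SD_X * SD_Y)
r = 230.8 / (15.03 * 15.65)
r = 230.8 / 235.2195
r = 0.9812

0.9812


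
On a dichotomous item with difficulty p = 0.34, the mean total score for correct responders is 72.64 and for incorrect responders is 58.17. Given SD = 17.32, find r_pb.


q = 1 - p = 0.66
rpb = ((M1 - M0) / SD) * sqrt(p * q)
rpb = ((72.64 - 58.17) / 17.32) * sqrt(0.34 * 0.66)
rpb = 0.3958

0.3958


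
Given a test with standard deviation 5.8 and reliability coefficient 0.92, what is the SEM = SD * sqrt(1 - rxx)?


SEM = SD * sqrt(1 - rxx)
SEM = 5.8 * sqrt(1 - 0.92)
SEM = 5.8 * sqrt(0.08) = 5.8 * 0.282843
SEM = 1.6405

1.6405


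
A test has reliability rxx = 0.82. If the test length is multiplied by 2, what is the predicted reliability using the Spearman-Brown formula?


r_new = (n * rxx) / (1 + (n-1) * rxx)
r_new = (2 * 0.82) / (1 + 1 * 0.82)
r_new = 1.64 / 1.82
r_new = 0.9011

0.9011


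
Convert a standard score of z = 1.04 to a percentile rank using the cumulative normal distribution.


CDF(z) = 0.5 * (1 + erf(z/sqrt(2)))
erf(0.7354) = 0.7017
CDF = 0.8508
Percentile rank = 0.8508 * 100 = 85.08

85.08


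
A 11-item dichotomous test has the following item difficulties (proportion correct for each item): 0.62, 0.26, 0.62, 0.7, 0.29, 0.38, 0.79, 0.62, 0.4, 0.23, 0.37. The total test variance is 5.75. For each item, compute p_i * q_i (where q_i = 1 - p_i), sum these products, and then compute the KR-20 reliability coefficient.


For each item, compute p_i * q_i:
  Item 1: 0.62 * 0.38 = 0.2356
  Item 2: 0.26 * 0.74 = 0.1924
  Item 3: 0.62 * 0.38 = 0.2356
  Item 4: 0.7 * 0.3 = 0.21
  Item 5: 0.29 * 0.71 = 0.2059
  Item 6: 0.38 * 0.62 = 0.2356
  Item 7: 0.79 * 0.21 = 0.1659
  Item 8: 0.62 * 0.38 = 0.2356
  Item 9: 0.4 * 0.6 = 0.24
  Item 10: 0.23 * 0.77 = 0.1771
  Item 11: 0.37 * 0.63 = 0.2331
Sum(p_i * q_i) = 0.2356 + 0.1924 + 0.2356 + 0.21 + 0.2059 + 0.2356 + 0.1659 + 0.2356 + 0.24 + 0.1771 + 0.2331 = 2.3668
KR-20 = (k/(k-1)) * (1 - Sum(p_i*q_i) / Var_total)
= (11/10) * (1 - 2.3668/5.75)
= 1.1 * 0.5884
KR-20 = 0.6472

0.6472


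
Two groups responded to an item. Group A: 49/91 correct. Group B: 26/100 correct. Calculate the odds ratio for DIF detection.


Odds_A = 49/42 = 1.1667
Odds_B = 26/74 = 0.3514
OR = Odds_A / Odds_B = 1.1667 / 0.3514
Exactly, OR = (49 * 74) / (42 * 26) = 3626 / 1092
OR = 3.3205

3.3205


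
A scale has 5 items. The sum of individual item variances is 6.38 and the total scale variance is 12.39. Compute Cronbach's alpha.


alpha = (k/(k-1)) * (1 - sum(si^2)/s_total^2)
= (5/4) * (1 - 6.38/12.39)
alpha = 0.6063

0.6063


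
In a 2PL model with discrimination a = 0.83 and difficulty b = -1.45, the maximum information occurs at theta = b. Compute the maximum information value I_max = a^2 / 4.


For 2PL, max info at theta = b = -1.45
I_max = a^2 / 4 = 0.83^2 / 4
= 0.6889 / 4
I_max = 0.1722

0.1722


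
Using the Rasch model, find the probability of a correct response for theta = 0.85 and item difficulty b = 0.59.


theta - b = 0.85 - 0.59 = 0.26
exp(-(theta - b)) = exp(-0.26) = 0.7711
P = 1 / (1 + 0.7711)
P = 0.5646

0.5646


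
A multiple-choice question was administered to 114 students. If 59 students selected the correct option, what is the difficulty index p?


Item difficulty p = number correct / total examinees
p = 59 / 114
p = 0.5175

0.5175


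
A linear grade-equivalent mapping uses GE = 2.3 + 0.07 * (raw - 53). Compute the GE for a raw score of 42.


raw - median = 42 - 53 = -11
slope * diff = 0.07 * -11 = -0.77
GE = 2.3 + -0.77
GE = 1.53

1.53


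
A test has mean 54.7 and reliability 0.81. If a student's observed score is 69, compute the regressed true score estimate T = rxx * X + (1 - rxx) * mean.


T_est = rxx * X + (1 - rxx) * mean
T_est = 0.81 * 69 + 0.19 * 54.7
T_est = 55.89 + 10.393
T_est = 66.283

66.283


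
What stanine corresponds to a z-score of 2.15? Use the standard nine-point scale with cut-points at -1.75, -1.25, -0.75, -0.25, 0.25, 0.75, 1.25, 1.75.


Stanine boundaries: [-1.75, -1.25, -0.75, -0.25, 0.25, 0.75, 1.25, 1.75]
z = 2.15
Check each boundary:
  z >= -1.75 -> could be stanine 2
  z >= -1.25 -> could be stanine 3
  z >= -0.75 -> could be stanine 4
  z >= -0.25 -> could be stanine 5
  z >= 0.25 -> could be stanine 6
  z >= 0.75 -> could be stanine 7
  z >= 1.25 -> could be stanine 8
  z >= 1.75 -> could be stanine 9
Highest qualifying boundary gives stanine = 9

9


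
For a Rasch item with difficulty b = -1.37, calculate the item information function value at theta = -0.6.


P = 1/(1+exp(-(-0.6--1.37))) = 0.6835
I = P*(1-P) = 0.6835 * 0.3165
I = 0.2163

0.2163


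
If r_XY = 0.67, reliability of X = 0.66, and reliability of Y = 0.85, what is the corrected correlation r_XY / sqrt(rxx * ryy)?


r_corrected = rxy / sqrt(rxx * ryy)
= 0.67 / sqrt(0.66 * 0.85)
= 0.67 / sqrt(0.561)
= 0.67 / 0.748999
r_corrected = 0.8945

0.8945


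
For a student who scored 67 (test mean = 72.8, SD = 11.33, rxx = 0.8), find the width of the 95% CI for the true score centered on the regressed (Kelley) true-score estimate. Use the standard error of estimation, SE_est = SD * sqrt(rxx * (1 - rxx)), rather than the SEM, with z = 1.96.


True score estimate = 0.8*67 + 0.2*72.8 = 68.16
SE_est = SD * sqrt(rxx * (1 - rxx)) = 11.33 * sqrt(0.8 * 0.2) = 11.33 * sqrt(0.16) = 4.532
CI = T_est +/- z * SE_est, so width = 2 * z * SE_est = 2 * 1.96 * 4.532
Width = 17.7654

17.7654


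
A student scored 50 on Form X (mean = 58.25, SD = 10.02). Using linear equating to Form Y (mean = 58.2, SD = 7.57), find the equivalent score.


slope = SD_Y / SD_X = 7.57 / 10.02 ~ 0.7555
intercept = mean_Y - slope * mean_X = 58.2 - (7.57 / 10.02) * 58.25 ~ 14.1928
Y = slope * X + intercept. To avoid rounding drift from the rounded slope/intercept, evaluate the equivalent form Y = mean_Y + SD_Y * (X - mean_X) / SD_X at full precision:
Y = 58.2 + 7.57 * (50 - 58.25) / 10.02
Y = 58.2 - 7.57 * 8.25 / 10.02
Y = 58.2 - 62.4525 / 10.02
Y = 58.2 - 6.2328
Y = 51.9672

51.9672


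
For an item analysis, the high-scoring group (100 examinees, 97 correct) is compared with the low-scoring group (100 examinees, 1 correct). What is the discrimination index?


p_upper = 97/100 = 0.97
p_lower = 1/100 = 0.01
D = 0.97 - 0.01 = 0.96

0.96


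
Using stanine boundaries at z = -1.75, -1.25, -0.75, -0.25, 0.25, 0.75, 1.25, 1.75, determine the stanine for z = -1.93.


Stanine boundaries: [-1.75, -1.25, -0.75, -0.25, 0.25, 0.75, 1.25, 1.75]
z = -1.93
Check each boundary:
  z < -1.75
  z < -1.25
  z < -0.75
  z < -0.25
  z < 0.25
  z < 0.75
  z < 1.25
  z < 1.75
Highest qualifying boundary gives stanine = 1

1


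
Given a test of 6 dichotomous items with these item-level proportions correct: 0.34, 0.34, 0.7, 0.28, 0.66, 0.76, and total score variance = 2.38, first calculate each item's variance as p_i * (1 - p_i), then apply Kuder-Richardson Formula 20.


For each item, compute p_i * q_i:
  Item 1: 0.34 * 0.66 = 0.2244
  Item 2: 0.34 * 0.66 = 0.2244
  Item 3: 0.7 * 0.3 = 0.21
  Item 4: 0.28 * 0.72 = 0.2016
  Item 5: 0.66 * 0.34 = 0.2244
  Item 6: 0.76 * 0.24 = 0.1824
Sum(p_i * q_i) = 0.2244 + 0.2244 + 0.21 + 0.2016 + 0.2244 + 0.1824 = 1.2672
KR-20 = (k/(k-1)) * (1 - Sum(p_i*q_i) / Var_total)
= (6/5) * (1 - 1.2672/2.38)
= 1.2 * 0.4676
KR-20 = 0.5611

0.5611


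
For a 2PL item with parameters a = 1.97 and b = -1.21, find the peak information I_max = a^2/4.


For 2PL, max info at theta = b = -1.21
I_max = a^2 / 4 = 1.97^2 / 4
= 3.8809 / 4
I_max = 0.9702

0.9702


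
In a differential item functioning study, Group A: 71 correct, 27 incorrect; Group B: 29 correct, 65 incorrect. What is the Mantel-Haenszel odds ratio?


Odds_A = 71/27 = 2.6296
Odds_B = 29/65 = 0.4462
OR = Odds_A / Odds_B = 2.6296 / 0.4462
Exactly, OR = (71 * 65) / (27 * 29) = 4615 / 783
OR = 5.894

5.894


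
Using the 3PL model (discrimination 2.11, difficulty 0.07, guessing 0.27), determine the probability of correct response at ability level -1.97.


logit = 2.11*(-1.97 - 0.07) = -4.3044
P* = 1/(1 + exp(--4.3044)) = 0.0133
P = 0.27 + (1 - 0.27) * 0.0133
P = 0.2797

0.2797


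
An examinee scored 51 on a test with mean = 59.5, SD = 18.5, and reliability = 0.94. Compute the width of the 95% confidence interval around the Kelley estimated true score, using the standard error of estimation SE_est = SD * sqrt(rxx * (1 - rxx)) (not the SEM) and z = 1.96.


True score estimate = 0.94*51 + 0.06*59.5 = 51.51
SE_est = SD * sqrt(rxx * (1 - rxx)) = 18.5 * sqrt(0.94 * 0.06) = 18.5 * sqrt(0.0564) = 4.393507
CI = T_est +/- z * SE_est, so width = 2 * z * SE_est = 2 * 1.96 * 4.393507
Width = 17.2225

17.2225


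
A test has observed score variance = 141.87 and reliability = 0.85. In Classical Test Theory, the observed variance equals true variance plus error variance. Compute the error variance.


var_true = rxx * var_obs = 0.85 * 141.87 = 120.5895
var_error = var_obs - var_true
var_error = 141.87 - 120.5895
var_error = 21.2805

21.2805


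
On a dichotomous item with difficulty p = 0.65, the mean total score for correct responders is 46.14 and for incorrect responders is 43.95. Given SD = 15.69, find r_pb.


q = 1 - p = 0.35
rpb = ((M1 - M0) / SD) * sqrt(p * q)
rpb = ((46.14 - 43.95) / 15.69) * sqrt(0.65 * 0.35)
rpb = 0.0666

0.0666


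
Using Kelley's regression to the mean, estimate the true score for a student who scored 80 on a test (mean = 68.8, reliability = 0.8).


T_est = rxx * X + (1 - rxx) * mean
T_est = 0.8 * 80 + 0.2 * 68.8
T_est = 64.0 + 13.76
T_est = 77.76

77.76


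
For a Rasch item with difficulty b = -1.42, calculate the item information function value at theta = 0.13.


P = 1/(1+exp(-(0.13--1.42))) = 0.8249
I = P*(1-P) = 0.8249 * 0.1751
I = 0.1444

0.1444


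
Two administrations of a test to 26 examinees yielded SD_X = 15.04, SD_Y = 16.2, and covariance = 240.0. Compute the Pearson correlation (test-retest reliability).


r = cov(X,Y) / (SD_X * SD_Y)
r = 240.0 / (15.04 * 16.2)
r = 240.0 / 243.648
r = 0.985

0.985


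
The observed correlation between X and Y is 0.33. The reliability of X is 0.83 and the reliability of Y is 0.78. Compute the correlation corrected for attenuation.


r_corrected = rxy / sqrt(rxx * ryy)
= 0.33 / sqrt(0.83 * 0.78)
= 0.33 / sqrt(0.6474)
= 0.33 / 0.804612
r_corrected = 0.4101

0.4101


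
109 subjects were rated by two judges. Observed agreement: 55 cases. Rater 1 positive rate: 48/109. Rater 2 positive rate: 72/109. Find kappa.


P_o = 55/109 = 0.504587
P_e = (48*72 + 61*37) / 11881 = 0.480852
kappa = (P_o - P_e) / (1 - P_e)
kappa = (0.504587 - 0.480852) / (1 - 0.480852)
kappa = 0.0457

0.0457


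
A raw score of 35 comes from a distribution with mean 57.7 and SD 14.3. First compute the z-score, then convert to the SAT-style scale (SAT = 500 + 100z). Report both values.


z = (X - mean) / SD = (35 - 57.7) / 14.3
z = -22.7 / 14.3
z = -1.5874
SAT-scale = SAT = 500 + 100z
Carry z at full precision (z = -22.7 / 14.3) into the conversion:
SAT-scale = 500 + 100 * (-22.7 / 14.3) = 500 + -2270 / 14.3
SAT-scale = 500 + -158.7413
SAT-scale = 341.2587

341.2587


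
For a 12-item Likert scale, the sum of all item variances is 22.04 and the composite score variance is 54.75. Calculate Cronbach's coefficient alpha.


alpha = (k/(k-1)) * (1 - sum(si^2)/s_total^2)
= (12/11) * (1 - 22.04/54.75)
alpha = 0.6518

0.6518


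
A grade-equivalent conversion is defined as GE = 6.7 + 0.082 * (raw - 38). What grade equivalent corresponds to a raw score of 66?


raw - median = 66 - 38 = 28
slope * diff = 0.082 * 28 = 2.296
GE = 6.7 + 2.296
GE = 8.996

8.996


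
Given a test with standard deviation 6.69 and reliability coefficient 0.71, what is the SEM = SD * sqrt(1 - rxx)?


SEM = SD * sqrt(1 - rxx)
SEM = 6.69 * sqrt(1 - 0.71)
SEM = 6.69 * sqrt(0.29) = 6.69 * 0.538516
SEM = 3.6027

3.6027


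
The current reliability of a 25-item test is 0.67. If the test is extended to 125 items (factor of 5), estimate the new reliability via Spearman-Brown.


r_new = (n * rxx) / (1 + (n-1) * rxx)
r_new = (5 * 0.67) / (1 + 4 * 0.67)
r_new = 3.35 / 3.68
r_new = 0.9103

0.9103


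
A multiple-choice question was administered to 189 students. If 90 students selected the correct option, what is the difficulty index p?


Item difficulty p = number correct / total examinees
p = 90 / 189
p = 0.4762

0.4762


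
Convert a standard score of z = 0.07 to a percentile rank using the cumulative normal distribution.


CDF(z) = 0.5 * (1 + erf(z/sqrt(2)))
erf(0.0495) = 0.0558
CDF = 0.5279
Percentile rank = 0.5279 * 100 = 52.79

52.79


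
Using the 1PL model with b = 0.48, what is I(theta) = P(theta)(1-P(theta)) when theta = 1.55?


P = 1/(1+exp(-(1.55-0.48))) = 0.7446
I = P*(1-P) = 0.7446 * 0.2554
I = 0.1902

0.1902


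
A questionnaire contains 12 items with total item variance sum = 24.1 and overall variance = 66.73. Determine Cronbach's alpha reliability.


alpha = (k/(k-1)) * (1 - sum(si^2)/s_total^2)
= (12/11) * (1 - 24.1/66.73)
alpha = 0.6969

0.6969


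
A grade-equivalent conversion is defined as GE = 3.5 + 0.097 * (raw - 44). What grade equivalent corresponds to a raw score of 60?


raw - median = 60 - 44 = 16
slope * diff = 0.097 * 16 = 1.552
GE = 3.5 + 1.552
GE = 5.052

5.052


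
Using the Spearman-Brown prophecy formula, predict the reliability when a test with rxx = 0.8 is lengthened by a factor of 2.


r_new = (n * rxx) / (1 + (n-1) * rxx)
r_new = (2 * 0.8) / (1 + 1 * 0.8)
r_new = 1.6 / 1.8
r_new = 0.8889

0.8889


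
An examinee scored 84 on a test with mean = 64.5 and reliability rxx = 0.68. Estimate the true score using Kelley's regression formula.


T_est = rxx * X + (1 - rxx) * mean
T_est = 0.68 * 84 + 0.32 * 64.5
T_est = 57.12 + 20.64
T_est = 77.76

77.76


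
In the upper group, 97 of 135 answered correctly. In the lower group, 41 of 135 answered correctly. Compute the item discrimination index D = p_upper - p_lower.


p_upper = 97/135 = 0.7185
p_lower = 41/135 = 0.3037
D = 0.7185 - 0.3037 = 0.4148

0.4148


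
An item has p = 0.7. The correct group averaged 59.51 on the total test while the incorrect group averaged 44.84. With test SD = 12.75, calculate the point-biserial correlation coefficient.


q = 1 - p = 0.3
rpb = ((M1 - M0) / SD) * sqrt(p * q)
rpb = ((59.51 - 44.84) / 12.75) * sqrt(0.7 * 0.3)
rpb = 0.5273

0.5273


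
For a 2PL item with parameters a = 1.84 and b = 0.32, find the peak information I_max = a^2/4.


For 2PL, max info at theta = b = 0.32
I_max = a^2 / 4 = 1.84^2 / 4
= 3.3856 / 4
I_max = 0.8464

0.8464


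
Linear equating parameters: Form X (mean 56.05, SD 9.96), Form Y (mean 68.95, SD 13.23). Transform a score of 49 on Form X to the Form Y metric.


slope = SD_Y / SD_X = 13.23 / 9.96 ~ 1.3283
intercept = mean_Y - slope * mean_X = 68.95 - (13.23 / 9.96) * 56.05 ~ -5.502
Y = slope * X + intercept. To avoid rounding drift from the rounded slope/intercept, evaluate the equivalent form Y = mean_Y + SD_Y * (X - mean_X) / SD_X at full precision:
Y = 68.95 + 13.23 * (49 - 56.05) / 9.96
Y = 68.95 - 13.23 * 7.05 / 9.96
Y = 68.95 - 93.2715 / 9.96
Y = 68.95 - 9.3646
Y = 59.5854

59.5854


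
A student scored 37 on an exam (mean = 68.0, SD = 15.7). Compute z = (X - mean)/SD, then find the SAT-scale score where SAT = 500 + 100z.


z = (X - mean) / SD = (37 - 68.0) / 15.7
z = -31.0 / 15.7
z = -1.9745
SAT-scale = SAT = 500 + 100z
Carry z at full precision (z = -31.0 / 15.7) into the conversion:
SAT-scale = 500 + 100 * (-31.0 / 15.7) = 500 + -3100 / 15.7
SAT-scale = 500 + -197.4522
SAT-scale = 302.5478

302.5478


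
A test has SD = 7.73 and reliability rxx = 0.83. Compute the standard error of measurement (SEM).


SEM = SD * sqrt(1 - rxx)
SEM = 7.73 * sqrt(1 - 0.83)
SEM = 7.73 * sqrt(0.17) = 7.73 * 0.412311
SEM = 3.1872

3.1872


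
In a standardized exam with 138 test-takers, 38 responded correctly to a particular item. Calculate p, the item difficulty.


Item difficulty p = number correct / total examinees
p = 38 / 138
p = 0.2754

0.2754


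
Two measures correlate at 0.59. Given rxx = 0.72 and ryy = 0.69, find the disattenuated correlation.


r_corrected = rxy / sqrt(rxx * ryy)
= 0.59 / sqrt(0.72 * 0.69)
= 0.59 / sqrt(0.4968)
= 0.59 / 0.70484
r_corrected = 0.8371

0.8371


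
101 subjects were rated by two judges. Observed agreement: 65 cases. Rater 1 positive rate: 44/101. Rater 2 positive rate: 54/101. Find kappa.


P_o = 65/101 = 0.643564
P_e = (44*54 + 57*47) / 10201 = 0.49554
kappa = (P_o - P_e) / (1 - P_e)
kappa = (0.643564 - 0.49554) / (1 - 0.49554)
kappa = 0.2934

0.2934


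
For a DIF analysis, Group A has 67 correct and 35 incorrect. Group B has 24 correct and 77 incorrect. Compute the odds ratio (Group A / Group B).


Odds_A = 67/35 = 1.9143
Odds_B = 24/77 = 0.3117
OR = Odds_A / Odds_B = 1.9143 / 0.3117
Exactly, OR = (67 * 77) / (35 * 24) = 5159 / 840
OR = 6.1417

6.1417


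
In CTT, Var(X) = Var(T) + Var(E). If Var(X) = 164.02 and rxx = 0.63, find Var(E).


var_true = rxx * var_obs = 0.63 * 164.02 = 103.3326
var_error = var_obs - var_true
var_error = 164.02 - 103.3326
var_error = 60.6874

60.6874


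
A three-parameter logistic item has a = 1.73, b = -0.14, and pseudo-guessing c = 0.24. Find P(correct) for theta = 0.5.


logit = 1.73*(0.5 - -0.14) = 1.1072
P* = 1/(1 + exp(-1.1072)) = 0.7516
P = 0.24 + (1 - 0.24) * 0.7516
P = 0.8112

0.8112


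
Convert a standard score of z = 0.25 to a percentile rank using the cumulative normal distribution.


CDF(z) = 0.5 * (1 + erf(z/sqrt(2)))
erf(0.1768) = 0.1974
CDF = 0.5987
Percentile rank = 0.5987 * 100 = 59.87

59.87


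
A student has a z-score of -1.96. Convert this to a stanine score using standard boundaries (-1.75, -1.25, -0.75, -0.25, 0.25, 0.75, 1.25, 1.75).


Stanine boundaries: [-1.75, -1.25, -0.75, -0.25, 0.25, 0.75, 1.25, 1.75]
z = -1.96
Check each boundary:
  z < -1.75
  z < -1.25
  z < -0.75
  z < -0.25
  z < 0.25
  z < 0.75
  z < 1.25
  z < 1.75
Highest qualifying boundary gives stanine = 1

1


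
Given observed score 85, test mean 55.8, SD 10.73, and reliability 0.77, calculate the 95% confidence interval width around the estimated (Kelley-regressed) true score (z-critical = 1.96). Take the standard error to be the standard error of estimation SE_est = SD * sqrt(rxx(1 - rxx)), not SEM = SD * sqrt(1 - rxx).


True score estimate = 0.77*85 + 0.23*55.8 = 78.284
SE_est = SD * sqrt(rxx * (1 - rxx)) = 10.73 * sqrt(0.77 * 0.23) = 10.73 * sqrt(0.1771) = 4.515533
CI = T_est +/- z * SE_est, so width = 2 * z * SE_est = 2 * 1.96 * 4.515533
Width = 17.7009

17.7009


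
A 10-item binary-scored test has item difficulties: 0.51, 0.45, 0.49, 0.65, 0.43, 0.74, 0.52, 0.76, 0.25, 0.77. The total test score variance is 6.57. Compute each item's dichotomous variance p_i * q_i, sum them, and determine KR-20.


For each item, compute p_i * q_i:
  Item 1: 0.51 * 0.49 = 0.2499
  Item 2: 0.45 * 0.55 = 0.2475
  Item 3: 0.49 * 0.51 = 0.2499
  Item 4: 0.65 * 0.35 = 0.2275
  Item 5: 0.43 * 0.57 = 0.2451
  Item 6: 0.74 * 0.26 = 0.1924
  Item 7: 0.52 * 0.48 = 0.2496
  Item 8: 0.76 * 0.24 = 0.1824
  Item 9: 0.25 * 0.75 = 0.1875
  Item 10: 0.77 * 0.23 = 0.1771
Sum(p_i * q_i) = 0.2499 + 0.2475 + 0.2499 + 0.2275 + 0.2451 + 0.1924 + 0.2496 + 0.1824 + 0.1875 + 0.1771 = 2.2089
KR-20 = (k/(k-1)) * (1 - Sum(p_i*q_i) / Var_total)
= (10/9) * (1 - 2.2089/6.57)
= 1.1111 * 0.6638
KR-20 = 0.7375

0.7375


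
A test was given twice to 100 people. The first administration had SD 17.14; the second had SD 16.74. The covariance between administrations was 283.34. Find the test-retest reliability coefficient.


r = cov(X,Y) / (SD_X * SD_Y)
r = 283.34 / (17.14 * 16.74)
r = 283.34 / 286.9236
r = 0.9875

0.9875


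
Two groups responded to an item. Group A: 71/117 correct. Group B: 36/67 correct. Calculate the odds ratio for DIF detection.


Odds_A = 71/46 = 1.5435
Odds_B = 36/31 = 1.1613
OR = Odds_A / Odds_B = 1.5435 / 1.1613
Exactly, OR = (71 * 31) / (46 * 36) = 2201 / 1656
OR = 1.3291

1.3291


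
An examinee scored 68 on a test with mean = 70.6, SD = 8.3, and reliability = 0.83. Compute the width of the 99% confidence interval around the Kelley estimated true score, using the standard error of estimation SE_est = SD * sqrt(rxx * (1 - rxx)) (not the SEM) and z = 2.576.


True score estimate = 0.83*68 + 0.17*70.6 = 68.442
SE_est = SD * sqrt(rxx * (1 - rxx)) = 8.3 * sqrt(0.83 * 0.17) = 8.3 * sqrt(0.1411) = 3.117752
CI = T_est +/- z * SE_est, so width = 2 * z * SE_est = 2 * 2.576 * 3.117752
Width = 16.0627

16.0627


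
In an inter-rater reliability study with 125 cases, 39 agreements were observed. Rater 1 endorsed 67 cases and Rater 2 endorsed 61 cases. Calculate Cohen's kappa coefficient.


P_o = 39/125 = 0.312
P_e = (67*61 + 58*64) / 15625 = 0.499136
kappa = (P_o - P_e) / (1 - P_e)
kappa = (0.312 - 0.499136) / (1 - 0.499136)
kappa = -0.3736

-0.3736


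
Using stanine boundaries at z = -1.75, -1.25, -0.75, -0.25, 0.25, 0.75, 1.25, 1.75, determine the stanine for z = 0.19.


Stanine boundaries: [-1.75, -1.25, -0.75, -0.25, 0.25, 0.75, 1.25, 1.75]
z = 0.19
Check each boundary:
  z >= -1.75 -> could be stanine 2
  z >= -1.25 -> could be stanine 3
  z >= -0.75 -> could be stanine 4
  z >= -0.25 -> could be stanine 5
  z < 0.25
  z < 0.75
  z < 1.25
  z < 1.75
Highest qualifying boundary gives stanine = 5

5


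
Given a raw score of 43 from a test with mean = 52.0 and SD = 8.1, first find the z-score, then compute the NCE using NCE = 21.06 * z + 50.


z = (X - mean) / SD = (43 - 52.0) / 8.1
z = -9.0 / 8.1
z = -1.1111
NCE = NCE = 21.06z + 50
Carry z at full precision (z = -9.0 / 8.1) into the conversion:
NCE = 21.06 * (-9.0 / 8.1) + 50 = -189.54 / 8.1 + 50
NCE = -23.4 + 50
NCE = 26.6

26.6


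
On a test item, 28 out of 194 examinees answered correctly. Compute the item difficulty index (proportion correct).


Item difficulty p = number correct / total examinees
p = 28 / 194
p = 0.1443

0.1443


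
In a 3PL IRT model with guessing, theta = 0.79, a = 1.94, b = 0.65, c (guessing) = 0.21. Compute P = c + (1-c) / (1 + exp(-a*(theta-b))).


logit = 1.94*(0.79 - 0.65) = 0.2716
P* = 1/(1 + exp(-0.2716)) = 0.5675
P = 0.21 + (1 - 0.21) * 0.5675
P = 0.6583

0.6583


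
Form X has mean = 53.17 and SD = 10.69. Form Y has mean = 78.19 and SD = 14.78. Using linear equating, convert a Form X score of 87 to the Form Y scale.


slope = SD_Y / SD_X = 14.78 / 10.69 ~ 1.3826
intercept = mean_Y - slope * mean_X = 78.19 - (14.78 / 10.69) * 53.17 ~ 4.6771
Y = slope * X + intercept. To avoid rounding drift from the rounded slope/intercept, evaluate the equivalent form Y = mean_Y + SD_Y * (X - mean_X) / SD_X at full precision:
Y = 78.19 + 14.78 * (87 - 53.17) / 10.69
Y = 78.19 + 14.78 * 33.83 / 10.69
Y = 78.19 + 500.0074 / 10.69
Y = 78.19 + 46.7734
Y = 124.9634

124.9634


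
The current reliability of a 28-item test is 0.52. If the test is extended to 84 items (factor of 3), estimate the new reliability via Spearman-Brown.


r_new = (n * rxx) / (1 + (n-1) * rxx)
r_new = (3 * 0.52) / (1 + 2 * 0.52)
r_new = 1.56 / 2.04
r_new = 0.7647

0.7647


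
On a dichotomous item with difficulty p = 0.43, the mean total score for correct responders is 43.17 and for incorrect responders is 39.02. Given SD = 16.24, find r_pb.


q = 1 - p = 0.57
rpb = ((M1 - M0) / SD) * sqrt(p * q)
rpb = ((43.17 - 39.02) / 16.24) * sqrt(0.43 * 0.57)
rpb = 0.1265

0.1265


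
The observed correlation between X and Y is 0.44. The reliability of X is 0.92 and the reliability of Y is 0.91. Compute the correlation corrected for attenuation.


r_corrected = rxy / sqrt(rxx * ryy)
= 0.44 / sqrt(0.92 * 0.91)
= 0.44 / sqrt(0.8372)
= 0.44 / 0.914986
r_corrected = 0.4809

0.4809


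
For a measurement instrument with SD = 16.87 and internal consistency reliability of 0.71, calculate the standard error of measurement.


SEM = SD * sqrt(1 - rxx)
SEM = 16.87 * sqrt(1 - 0.71)
SEM = 16.87 * sqrt(0.29) = 16.87 * 0.538516
SEM = 9.0848

9.0848


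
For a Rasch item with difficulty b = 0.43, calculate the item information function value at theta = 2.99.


P = 1/(1+exp(-(2.99-0.43))) = 0.9282
I = P*(1-P) = 0.9282 * 0.0718
I = 0.0666

0.0666


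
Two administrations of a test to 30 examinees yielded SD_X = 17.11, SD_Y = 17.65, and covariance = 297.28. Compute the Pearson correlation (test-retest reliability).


r = cov(X,Y) / (SD_X * SD_Y)
r = 297.28 / (17.11 * 17.65)
r = 297.28 / 301.9915
r = 0.9844

0.9844


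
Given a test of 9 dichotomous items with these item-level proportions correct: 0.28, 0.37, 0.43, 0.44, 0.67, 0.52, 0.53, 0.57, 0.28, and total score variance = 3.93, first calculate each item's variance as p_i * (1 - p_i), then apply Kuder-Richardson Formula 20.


For each item, compute p_i * q_i:
  Item 1: 0.28 * 0.72 = 0.2016
  Item 2: 0.37 * 0.63 = 0.2331
  Item 3: 0.43 * 0.57 = 0.2451
  Item 4: 0.44 * 0.56 = 0.2464
  Item 5: 0.67 * 0.33 = 0.2211
  Item 6: 0.52 * 0.48 = 0.2496
  Item 7: 0.53 * 0.47 = 0.2491
  Item 8: 0.57 * 0.43 = 0.2451
  Item 9: 0.28 * 0.72 = 0.2016
Sum(p_i * q_i) = 0.2016 + 0.2331 + 0.2451 + 0.2464 + 0.2211 + 0.2496 + 0.2491 + 0.2451 + 0.2016 = 2.0927
KR-20 = (k/(k-1)) * (1 - Sum(p_i*q_i) / Var_total)
= (9/8) * (1 - 2.0927/3.93)
= 1.125 * 0.4675
KR-20 = 0.5259

0.5259


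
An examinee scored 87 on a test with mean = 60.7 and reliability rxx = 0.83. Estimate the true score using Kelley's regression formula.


T_est = rxx * X + (1 - rxx) * mean
T_est = 0.83 * 87 + 0.17 * 60.7
T_est = 72.21 + 10.319
T_est = 82.529

82.529


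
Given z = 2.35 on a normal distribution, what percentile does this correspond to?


CDF(z) = 0.5 * (1 + erf(z/sqrt(2)))
erf(1.6617) = 0.9812
CDF = 0.9906
Percentile rank = 0.9906 * 100 = 99.06

99.06


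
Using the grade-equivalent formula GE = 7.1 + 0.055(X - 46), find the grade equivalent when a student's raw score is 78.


raw - median = 78 - 46 = 32
slope * diff = 0.055 * 32 = 1.76
GE = 7.1 + 1.76
GE = 8.86

8.86


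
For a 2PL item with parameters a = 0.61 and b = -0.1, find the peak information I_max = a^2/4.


For 2PL, max info at theta = b = -0.1
I_max = a^2 / 4 = 0.61^2 / 4
= 0.3721 / 4
I_max = 0.093

0.093


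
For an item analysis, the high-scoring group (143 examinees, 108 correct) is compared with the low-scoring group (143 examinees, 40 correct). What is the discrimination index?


p_upper = 108/143 = 0.7552
p_lower = 40/143 = 0.2797
D = 0.7552 - 0.2797 = 0.4755

0.4755


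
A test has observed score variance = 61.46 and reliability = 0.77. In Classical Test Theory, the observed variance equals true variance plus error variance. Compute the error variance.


var_true = rxx * var_obs = 0.77 * 61.46 = 47.3242
var_error = var_obs - var_true
var_error = 61.46 - 47.3242
var_error = 14.1358

14.1358


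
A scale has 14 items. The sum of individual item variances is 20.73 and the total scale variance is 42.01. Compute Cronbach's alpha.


alpha = (k/(k-1)) * (1 - sum(si^2)/s_total^2)
= (14/13) * (1 - 20.73/42.01)
alpha = 0.5455

0.5455


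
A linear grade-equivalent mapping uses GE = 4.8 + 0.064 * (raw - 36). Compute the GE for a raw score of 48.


raw - median = 48 - 36 = 12
slope * diff = 0.064 * 12 = 0.768
GE = 4.8 + 0.768
GE = 5.568

5.568


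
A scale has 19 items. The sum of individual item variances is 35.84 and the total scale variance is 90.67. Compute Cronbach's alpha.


alpha = (k/(k-1)) * (1 - sum(si^2)/s_total^2)
= (19/18) * (1 - 35.84/90.67)
alpha = 0.6383

0.6383


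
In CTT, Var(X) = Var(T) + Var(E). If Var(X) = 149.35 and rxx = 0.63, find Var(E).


var_true = rxx * var_obs = 0.63 * 149.35 = 94.0905
var_error = var_obs - var_true
var_error = 149.35 - 94.0905
var_error = 55.2595

55.2595


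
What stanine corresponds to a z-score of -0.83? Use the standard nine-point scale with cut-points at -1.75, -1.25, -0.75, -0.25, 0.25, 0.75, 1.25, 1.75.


Stanine boundaries: [-1.75, -1.25, -0.75, -0.25, 0.25, 0.75, 1.25, 1.75]
z = -0.83
Check each boundary:
  z >= -1.75 -> could be stanine 2
  z >= -1.25 -> could be stanine 3
  z < -0.75
  z < -0.25
  z < 0.25
  z < 0.75
  z < 1.25
  z < 1.75
Highest qualifying boundary gives stanine = 3

3


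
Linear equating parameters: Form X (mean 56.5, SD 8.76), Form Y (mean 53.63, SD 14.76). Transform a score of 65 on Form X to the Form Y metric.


slope = SD_Y / SD_X = 14.76 / 8.76 ~ 1.6849
intercept = mean_Y - slope * mean_X = 53.63 - (14.76 / 8.76) * 56.5 ~ -41.5686
Y = slope * X + intercept. To avoid rounding drift from the rounded slope/intercept, evaluate the equivalent form Y = mean_Y + SD_Y * (X - mean_X) / SD_X at full precision:
Y = 53.63 + 14.76 * (65 - 56.5) / 8.76
Y = 53.63 + 14.76 * 8.5 / 8.76
Y = 53.63 + 125.46 / 8.76
Y = 53.63 + 14.3219
Y = 67.9519

67.9519


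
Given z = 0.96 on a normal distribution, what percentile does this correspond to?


CDF(z) = 0.5 * (1 + erf(z/sqrt(2)))
erf(0.6788) = 0.6629
CDF = 0.8315
Percentile rank = 0.8315 * 100 = 83.15

83.15


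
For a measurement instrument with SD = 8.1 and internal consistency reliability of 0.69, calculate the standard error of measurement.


SEM = SD * sqrt(1 - rxx)
SEM = 8.1 * sqrt(1 - 0.69)
SEM = 8.1 * sqrt(0.31) = 8.1 * 0.556776
SEM = 4.5099

4.5099


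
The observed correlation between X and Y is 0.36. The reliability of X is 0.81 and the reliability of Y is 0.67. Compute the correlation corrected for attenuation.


r_corrected = rxy / sqrt(rxx * ryy)
= 0.36 / sqrt(0.81 * 0.67)
= 0.36 / sqrt(0.5427)
= 0.36 / 0.736682
r_corrected = 0.4887

0.4887


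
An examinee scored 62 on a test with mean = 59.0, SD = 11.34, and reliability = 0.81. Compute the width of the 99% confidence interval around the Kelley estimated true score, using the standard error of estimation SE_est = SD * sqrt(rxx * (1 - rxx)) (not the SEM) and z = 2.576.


True score estimate = 0.81*62 + 0.19*59.0 = 61.43
SE_est = SD * sqrt(rxx * (1 - rxx)) = 11.34 * sqrt(0.81 * 0.19) = 11.34 * sqrt(0.1539) = 4.448692
CI = T_est +/- z * SE_est, so width = 2 * z * SE_est = 2 * 2.576 * 4.448692
Width = 22.9197

22.9197


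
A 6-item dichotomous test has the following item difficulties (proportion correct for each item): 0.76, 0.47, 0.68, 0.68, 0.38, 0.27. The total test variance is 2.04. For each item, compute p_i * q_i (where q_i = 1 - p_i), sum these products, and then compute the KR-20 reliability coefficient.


For each item, compute p_i * q_i:
  Item 1: 0.76 * 0.24 = 0.1824
  Item 2: 0.47 * 0.53 = 0.2491
  Item 3: 0.68 * 0.32 = 0.2176
  Item 4: 0.68 * 0.32 = 0.2176
  Item 5: 0.38 * 0.62 = 0.2356
  Item 6: 0.27 * 0.73 = 0.1971
Sum(p_i * q_i) = 0.1824 + 0.2491 + 0.2176 + 0.2176 + 0.2356 + 0.1971 = 1.2994
KR-20 = (k/(k-1)) * (1 - Sum(p_i*q_i) / Var_total)
= (6/5) * (1 - 1.2994/2.04)
= 1.2 * 0.363
KR-20 = 0.4356

0.4356


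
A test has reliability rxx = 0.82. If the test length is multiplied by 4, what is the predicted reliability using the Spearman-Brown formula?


r_new = (n * rxx) / (1 + (n-1) * rxx)
r_new = (4 * 0.82) / (1 + 3 * 0.82)
r_new = 3.28 / 3.46
r_new = 0.948

0.948


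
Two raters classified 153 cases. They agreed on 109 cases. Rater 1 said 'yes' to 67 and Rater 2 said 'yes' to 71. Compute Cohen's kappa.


P_o = 109/153 = 0.712418
P_e = (67*71 + 86*82) / 23409 = 0.504464
kappa = (P_o - P_e) / (1 - P_e)
kappa = (0.712418 - 0.504464) / (1 - 0.504464)
kappa = 0.4197

0.4197


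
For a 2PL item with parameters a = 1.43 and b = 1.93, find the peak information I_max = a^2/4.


For 2PL, max info at theta = b = 1.93
I_max = a^2 / 4 = 1.43^2 / 4
= 2.0449 / 4
I_max = 0.5112

0.5112


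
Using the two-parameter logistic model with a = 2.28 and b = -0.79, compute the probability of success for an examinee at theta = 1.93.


a*(theta - b) = 2.28 * (1.93 - -0.79) = 6.2016
exp(-6.2016) = 0.002
P = 1 / (1 + 0.002)
P = 0.998

0.998


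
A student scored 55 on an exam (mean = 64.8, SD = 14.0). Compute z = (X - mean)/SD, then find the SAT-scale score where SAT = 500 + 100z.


z = (X - mean) / SD = (55 - 64.8) / 14.0
z = -9.8 / 14.0
z = -0.7
SAT-scale = SAT = 500 + 100z
Carry z at full precision (z = -9.8 / 14.0) into the conversion:
SAT-scale = 500 + 100 * (-9.8 / 14.0) = 500 + -980 / 14.0
SAT-scale = 500 + -70.0
SAT-scale = 430.0

430.0


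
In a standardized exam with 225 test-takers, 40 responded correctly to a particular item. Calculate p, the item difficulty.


Item difficulty p = number correct / total examinees
p = 40 / 225
p = 0.1778

0.1778


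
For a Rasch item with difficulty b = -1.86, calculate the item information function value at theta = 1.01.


P = 1/(1+exp(-(1.01--1.86))) = 0.9463
I = P*(1-P) = 0.9463 * 0.0537
I = 0.0508

0.0508


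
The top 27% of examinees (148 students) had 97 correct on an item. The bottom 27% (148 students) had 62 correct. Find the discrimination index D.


p_upper = 97/148 = 0.6554
p_lower = 62/148 = 0.4189
D = 0.6554 - 0.4189 = 0.2365

0.2365


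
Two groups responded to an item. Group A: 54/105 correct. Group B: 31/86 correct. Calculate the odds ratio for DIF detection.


Odds_A = 54/51 = 1.0588
Odds_B = 31/55 = 0.5636
OR = Odds_A / Odds_B = 1.0588 / 0.5636
Exactly, OR = (54 * 55) / (51 * 31) = 2970 / 1581
OR = 1.8786

1.8786


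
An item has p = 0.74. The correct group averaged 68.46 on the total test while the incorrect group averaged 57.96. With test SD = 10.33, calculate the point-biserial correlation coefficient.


q = 1 - p = 0.26
rpb = ((M1 - M0) / SD) * sqrt(p * q)
rpb = ((68.46 - 57.96) / 10.33) * sqrt(0.74 * 0.26)
rpb = 0.4459

0.4459


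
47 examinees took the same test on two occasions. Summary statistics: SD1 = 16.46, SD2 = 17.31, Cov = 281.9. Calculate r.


r = cov(X,Y) / (SD_X * SD_Y)
r = 281.9 / (16.46 * 17.31)
r = 281.9 / 284.9226
r = 0.9894

0.9894


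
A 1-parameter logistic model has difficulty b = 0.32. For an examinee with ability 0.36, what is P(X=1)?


theta - b = 0.36 - 0.32 = 0.04
exp(-(theta - b)) = exp(-0.04) = 0.9608
P = 1 / (1 + 0.9608)
P = 0.51

0.51


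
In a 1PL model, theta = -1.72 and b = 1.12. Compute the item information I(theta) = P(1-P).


P = 1/(1+exp(-(-1.72-1.12))) = 0.0552
I = P*(1-P) = 0.0552 * 0.9448
I = 0.0522

0.0522


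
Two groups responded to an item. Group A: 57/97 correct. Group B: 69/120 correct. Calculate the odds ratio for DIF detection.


Odds_A = 57/40 = 1.425
Odds_B = 69/51 = 1.3529
OR = Odds_A / Odds_B = 1.425 / 1.3529
Exactly, OR = (57 * 51) / (40 * 69) = 2907 / 2760
OR = 1.0533

1.0533


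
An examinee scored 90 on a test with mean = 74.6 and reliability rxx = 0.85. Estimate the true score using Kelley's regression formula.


T_est = rxx * X + (1 - rxx) * mean
T_est = 0.85 * 90 + 0.15 * 74.6
T_est = 76.5 + 11.19
T_est = 87.69

87.69


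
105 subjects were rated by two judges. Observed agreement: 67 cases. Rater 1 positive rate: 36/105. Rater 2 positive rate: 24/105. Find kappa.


P_o = 67/105 = 0.638095
P_e = (36*24 + 69*81) / 11025 = 0.585306
kappa = (P_o - P_e) / (1 - P_e)
kappa = (0.638095 - 0.585306) / (1 - 0.585306)
kappa = 0.1273

0.1273


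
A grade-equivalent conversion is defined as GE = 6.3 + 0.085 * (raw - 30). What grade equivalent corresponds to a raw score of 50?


raw - median = 50 - 30 = 20
slope * diff = 0.085 * 20 = 1.7
GE = 6.3 + 1.7
GE = 8.0

8.0


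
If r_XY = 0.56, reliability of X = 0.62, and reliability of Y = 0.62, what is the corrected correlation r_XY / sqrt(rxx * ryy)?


r_corrected = rxy / sqrt(rxx * ryy)
= 0.56 / sqrt(0.62 * 0.62)
= 0.56 / sqrt(0.3844)
= 0.56 / 0.62
r_corrected = 0.9032

0.9032


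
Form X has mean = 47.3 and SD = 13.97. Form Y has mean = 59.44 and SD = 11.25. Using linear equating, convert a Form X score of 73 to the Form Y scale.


slope = SD_Y / SD_X = 11.25 / 13.97 ~ 0.8053
intercept = mean_Y - slope * mean_X = 59.44 - (11.25 / 13.97) * 47.3 ~ 21.3494
Y = slope * X + intercept. To avoid rounding drift from the rounded slope/intercept, evaluate the equivalent form Y = mean_Y + SD_Y * (X - mean_X) / SD_X at full precision:
Y = 59.44 + 11.25 * (73 - 47.3) / 13.97
Y = 59.44 + 11.25 * 25.7 / 13.97
Y = 59.44 + 289.125 / 13.97
Y = 59.44 + 20.6961
Y = 80.1361

80.1361


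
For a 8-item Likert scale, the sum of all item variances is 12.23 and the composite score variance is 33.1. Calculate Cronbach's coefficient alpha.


alpha = (k/(k-1)) * (1 - sum(si^2)/s_total^2)
= (8/7) * (1 - 12.23/33.1)
alpha = 0.7206

0.7206


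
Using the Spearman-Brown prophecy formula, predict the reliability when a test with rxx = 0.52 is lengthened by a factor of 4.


r_new = (n * rxx) / (1 + (n-1) * rxx)
r_new = (4 * 0.52) / (1 + 3 * 0.52)
r_new = 2.08 / 2.56
r_new = 0.8125

0.8125


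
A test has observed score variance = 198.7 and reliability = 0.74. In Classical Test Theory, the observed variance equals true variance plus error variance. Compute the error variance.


var_true = rxx * var_obs = 0.74 * 198.7 = 147.038
var_error = var_obs - var_true
var_error = 198.7 - 147.038
var_error = 51.662

51.662


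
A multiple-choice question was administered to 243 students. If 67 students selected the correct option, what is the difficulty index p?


Item difficulty p = number correct / total examinees
p = 67 / 243
p = 0.2757

0.2757


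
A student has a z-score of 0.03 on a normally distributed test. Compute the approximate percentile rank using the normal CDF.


CDF(z) = 0.5 * (1 + erf(z/sqrt(2)))
erf(0.0212) = 0.0239
CDF = 0.512
Percentile rank = 0.512 * 100 = 51.2

51.2


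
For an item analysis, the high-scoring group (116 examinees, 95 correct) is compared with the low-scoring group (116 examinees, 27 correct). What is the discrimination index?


p_upper = 95/116 = 0.819
p_lower = 27/116 = 0.2328
D = 0.819 - 0.2328 = 0.5862

0.5862


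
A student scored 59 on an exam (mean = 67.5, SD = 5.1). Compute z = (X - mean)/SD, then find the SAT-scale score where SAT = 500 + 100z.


z = (X - mean) / SD = (59 - 67.5) / 5.1
z = -8.5 / 5.1
z = -1.6667
SAT-scale = SAT = 500 + 100z
Carry z at full precision (z = -8.5 / 5.1) into the conversion:
SAT-scale = 500 + 100 * (-8.5 / 5.1) = 500 + -850 / 5.1
SAT-scale = 500 + -166.6667
SAT-scale = 333.3333

333.3333


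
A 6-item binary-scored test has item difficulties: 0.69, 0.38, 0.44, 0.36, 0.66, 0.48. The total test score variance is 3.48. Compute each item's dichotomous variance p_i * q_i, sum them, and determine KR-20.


For each item, compute p_i * q_i:
  Item 1: 0.69 * 0.31 = 0.2139
  Item 2: 0.38 * 0.62 = 0.2356
  Item 3: 0.44 * 0.56 = 0.2464
  Item 4: 0.36 * 0.64 = 0.2304
  Item 5: 0.66 * 0.34 = 0.2244
  Item 6: 0.48 * 0.52 = 0.2496
Sum(p_i * q_i) = 0.2139 + 0.2356 + 0.2464 + 0.2304 + 0.2244 + 0.2496 = 1.4003
KR-20 = (k/(k-1)) * (1 - Sum(p_i*q_i) / Var_total)
= (6/5) * (1 - 1.4003/3.48)
= 1.2 * 0.5976
KR-20 = 0.7171

0.7171
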